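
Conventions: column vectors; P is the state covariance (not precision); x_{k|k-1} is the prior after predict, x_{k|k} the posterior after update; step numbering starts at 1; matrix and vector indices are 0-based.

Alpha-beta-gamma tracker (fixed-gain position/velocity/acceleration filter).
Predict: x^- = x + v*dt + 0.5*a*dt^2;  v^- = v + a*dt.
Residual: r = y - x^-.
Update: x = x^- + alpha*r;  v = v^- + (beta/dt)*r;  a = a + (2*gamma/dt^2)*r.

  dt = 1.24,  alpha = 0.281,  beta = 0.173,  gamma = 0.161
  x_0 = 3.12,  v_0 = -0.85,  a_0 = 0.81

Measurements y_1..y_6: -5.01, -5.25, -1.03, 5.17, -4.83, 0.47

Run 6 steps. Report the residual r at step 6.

resid = 2.2708

step 1: x_pred=2.6887  r=-7.6987  x^+=0.5254  v^+=-0.9197  a^+=-0.8022
step 2: x_pred=-1.2318  r=-4.0182  x^+=-2.3609  v^+=-2.4751  a^+=-1.6437
step 3: x_pred=-6.6937  r=5.6637  x^+=-5.1022  v^+=-3.7231  a^+=-0.4576
step 4: x_pred=-10.0707  r=15.2407  x^+=-5.7881  v^+=-2.1643  a^+=2.7340
step 5: x_pred=-6.3699  r=1.5399  x^+=-5.9372  v^+=1.4408  a^+=3.0565
step 6: x_pred=-1.8008  r=2.2708  x^+=-1.1627  v^+=5.5476  a^+=3.5320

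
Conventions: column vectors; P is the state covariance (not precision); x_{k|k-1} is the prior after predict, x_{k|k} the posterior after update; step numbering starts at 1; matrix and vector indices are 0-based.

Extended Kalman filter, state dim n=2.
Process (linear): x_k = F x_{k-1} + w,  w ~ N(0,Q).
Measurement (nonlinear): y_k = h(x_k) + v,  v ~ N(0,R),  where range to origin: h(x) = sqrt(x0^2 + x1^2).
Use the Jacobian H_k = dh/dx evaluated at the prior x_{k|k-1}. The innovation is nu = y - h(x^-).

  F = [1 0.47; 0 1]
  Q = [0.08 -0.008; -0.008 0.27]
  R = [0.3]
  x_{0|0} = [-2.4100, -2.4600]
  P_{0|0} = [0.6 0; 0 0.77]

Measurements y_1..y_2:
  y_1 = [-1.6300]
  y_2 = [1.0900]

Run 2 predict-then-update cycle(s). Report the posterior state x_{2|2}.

step 1: x^-=[-3.5662, -2.4600]  P^-=[0.8501 0.3539; 0.3539 1.0400]  H_jac=[-0.8232 -0.5678]  S=[1.5421]  K=[-0.5841; -0.5718]  nu=[-5.9624]  x^+=[-0.0838, 0.9495]  P^+=[0.3240 -0.1612; -0.1612 0.5357]
step 2: x^-=[0.3624, 0.9495]  P^-=[0.3709 0.0826; 0.0826 0.8057]  H_jac=[0.3566 0.9343]  S=[1.1055]  K=[0.1895; 0.7076]  nu=[0.0737]  x^+=[0.3764, 1.0016]  P^+=[0.3312 -0.0656; -0.0656 0.2522]

x_post = [0.3764, 1.0016]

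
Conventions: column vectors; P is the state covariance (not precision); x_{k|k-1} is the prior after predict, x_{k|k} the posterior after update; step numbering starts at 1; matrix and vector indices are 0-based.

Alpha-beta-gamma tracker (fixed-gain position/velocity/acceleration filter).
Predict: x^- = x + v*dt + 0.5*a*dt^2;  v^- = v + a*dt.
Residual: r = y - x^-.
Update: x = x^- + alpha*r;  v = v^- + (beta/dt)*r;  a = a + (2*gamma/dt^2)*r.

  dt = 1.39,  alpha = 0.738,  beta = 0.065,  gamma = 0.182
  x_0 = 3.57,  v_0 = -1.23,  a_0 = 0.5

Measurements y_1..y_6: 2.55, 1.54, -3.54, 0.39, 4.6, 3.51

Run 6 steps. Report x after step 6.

step 1: x_pred=2.3433  r=0.2067  x^+=2.4959  v^+=-0.5253  a^+=0.5389
step 2: x_pred=2.2863  r=-0.7463  x^+=1.7355  v^+=0.1889  a^+=0.3983
step 3: x_pred=2.3829  r=-5.9229  x^+=-1.9882  v^+=0.4656  a^+=-0.7175
step 4: x_pred=-2.0341  r=2.4241  x^+=-0.2451  v^+=-0.4184  a^+=-0.2608
step 5: x_pred=-1.0786  r=5.6786  x^+=3.1122  v^+=-0.5153  a^+=0.8090
step 6: x_pred=3.1774  r=0.3326  x^+=3.4229  v^+=0.6247  a^+=0.8717

x_post = 3.4229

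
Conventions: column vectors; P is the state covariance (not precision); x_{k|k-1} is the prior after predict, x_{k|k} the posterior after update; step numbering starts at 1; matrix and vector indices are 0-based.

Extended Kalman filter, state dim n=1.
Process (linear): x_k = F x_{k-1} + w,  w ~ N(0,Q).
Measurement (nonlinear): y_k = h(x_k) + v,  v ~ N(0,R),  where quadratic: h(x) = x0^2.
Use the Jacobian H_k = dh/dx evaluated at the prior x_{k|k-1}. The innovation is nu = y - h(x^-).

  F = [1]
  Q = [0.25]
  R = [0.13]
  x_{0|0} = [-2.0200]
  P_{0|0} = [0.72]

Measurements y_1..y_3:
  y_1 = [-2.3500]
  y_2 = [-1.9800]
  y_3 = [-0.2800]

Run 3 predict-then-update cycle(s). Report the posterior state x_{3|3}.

step 1: x^-=[-2.0200]  P^-=[0.9700]  H_jac=[-4.0400]  S=[15.9620]  K=[-0.2455]  nu=[-6.4304]  x^+=[-0.4413]  P^+=[0.0079]
step 2: x^-=[-0.4413]  P^-=[0.2579]  H_jac=[-0.8826]  S=[0.3309]  K=[-0.6879]  nu=[-2.1747]  x^+=[1.0547]  P^+=[0.1013]
step 3: x^-=[1.0547]  P^-=[0.3513]  H_jac=[2.1094]  S=[1.6933]  K=[0.4377]  nu=[-1.3924]  x^+=[0.4453]  P^+=[0.0270]

x_post = [0.4453]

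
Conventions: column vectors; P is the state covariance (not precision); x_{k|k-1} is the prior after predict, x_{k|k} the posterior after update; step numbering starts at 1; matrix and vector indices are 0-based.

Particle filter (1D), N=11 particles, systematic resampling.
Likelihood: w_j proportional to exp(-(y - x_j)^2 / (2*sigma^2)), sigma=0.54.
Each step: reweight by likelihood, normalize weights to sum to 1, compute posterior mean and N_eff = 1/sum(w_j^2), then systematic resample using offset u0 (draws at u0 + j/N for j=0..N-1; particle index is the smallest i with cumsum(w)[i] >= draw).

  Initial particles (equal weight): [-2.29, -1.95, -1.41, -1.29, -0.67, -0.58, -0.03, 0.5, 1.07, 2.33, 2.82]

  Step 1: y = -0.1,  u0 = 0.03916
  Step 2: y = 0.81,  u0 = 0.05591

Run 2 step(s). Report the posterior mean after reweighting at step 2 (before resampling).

post_mean = 0.2453

step 1: w=[0.0001, 0.0009, 0.0175, 0.0292, 0.1899, 0.2233, 0.3287, 0.1788, 0.0317, 0.0000, 0.0000]  mean=-0.2076  Neff=4.3853  idx=[3, 4, 4, 5, 5, 6, 6, 6, 6, 7, 7]
step 2: w=[0.0002, 0.0078, 0.0078, 0.0121, 0.0121, 0.0991, 0.0991, 0.0991, 0.0991, 0.2818, 0.2818]  mean=0.2453  Neff=5.0363  idx=[5, 6, 6, 7, 8, 9, 9, 9, 10, 10, 10]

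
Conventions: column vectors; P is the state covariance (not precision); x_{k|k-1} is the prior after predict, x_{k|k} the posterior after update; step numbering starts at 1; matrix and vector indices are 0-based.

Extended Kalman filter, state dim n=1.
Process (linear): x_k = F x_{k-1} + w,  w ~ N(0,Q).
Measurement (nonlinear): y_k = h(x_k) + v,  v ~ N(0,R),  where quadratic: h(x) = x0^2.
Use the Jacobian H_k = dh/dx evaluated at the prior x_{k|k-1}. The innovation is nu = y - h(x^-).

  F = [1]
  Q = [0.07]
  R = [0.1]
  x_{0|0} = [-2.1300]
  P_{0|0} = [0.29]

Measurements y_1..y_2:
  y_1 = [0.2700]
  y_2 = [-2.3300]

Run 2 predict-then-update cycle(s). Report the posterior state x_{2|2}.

x_post = [0.1254]

step 1: x^-=[-2.1300]  P^-=[0.3600]  H_jac=[-4.2600]  S=[6.6331]  K=[-0.2312]  nu=[-4.2669]  x^+=[-1.1435]  P^+=[0.0054]
step 2: x^-=[-1.1435]  P^-=[0.0754]  H_jac=[-2.2870]  S=[0.4945]  K=[-0.3488]  nu=[-3.6375]  x^+=[0.1254]  P^+=[0.0153]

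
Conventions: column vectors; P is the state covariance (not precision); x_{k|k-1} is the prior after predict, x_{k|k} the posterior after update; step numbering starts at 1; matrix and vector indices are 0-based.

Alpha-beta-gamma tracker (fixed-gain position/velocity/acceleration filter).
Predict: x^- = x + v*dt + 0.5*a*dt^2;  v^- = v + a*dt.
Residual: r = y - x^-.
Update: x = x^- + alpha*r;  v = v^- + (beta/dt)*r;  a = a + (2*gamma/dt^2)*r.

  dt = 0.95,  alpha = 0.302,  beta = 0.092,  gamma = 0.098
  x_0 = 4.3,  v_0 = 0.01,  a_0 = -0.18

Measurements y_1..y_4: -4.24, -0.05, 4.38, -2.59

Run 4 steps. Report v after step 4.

v_post = -3.9470

step 1: x_pred=4.2283  r=-8.4683  x^+=1.6709  v^+=-0.9811  a^+=-2.0191
step 2: x_pred=-0.1723  r=0.1223  x^+=-0.1354  v^+=-2.8874  a^+=-1.9925
step 3: x_pred=-3.7775  r=8.1575  x^+=-1.3139  v^+=-3.9903  a^+=-0.2209
step 4: x_pred=-5.2044  r=2.6144  x^+=-4.4149  v^+=-3.9470  a^+=0.3469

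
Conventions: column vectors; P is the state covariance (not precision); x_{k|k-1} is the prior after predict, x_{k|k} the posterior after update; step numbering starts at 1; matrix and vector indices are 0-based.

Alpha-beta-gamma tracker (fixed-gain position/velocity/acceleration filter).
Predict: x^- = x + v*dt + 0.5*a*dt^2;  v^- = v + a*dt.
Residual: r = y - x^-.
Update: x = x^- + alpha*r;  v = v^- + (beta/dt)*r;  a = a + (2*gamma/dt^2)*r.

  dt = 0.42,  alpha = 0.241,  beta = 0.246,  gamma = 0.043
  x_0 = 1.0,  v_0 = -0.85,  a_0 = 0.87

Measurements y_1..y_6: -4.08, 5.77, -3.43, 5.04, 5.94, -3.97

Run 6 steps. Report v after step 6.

v_post = 2.7055

step 1: x_pred=0.7197  r=-4.7997  x^+=-0.4370  v^+=-3.2959  a^+=-1.4700
step 2: x_pred=-1.9509  r=7.7209  x^+=-0.0902  v^+=0.6090  a^+=2.2942
step 3: x_pred=0.3679  r=-3.7979  x^+=-0.5474  v^+=-0.6520  a^+=0.4426
step 4: x_pred=-0.7822  r=5.8222  x^+=0.6210  v^+=2.9440  a^+=3.2810
step 5: x_pred=2.1469  r=3.7931  x^+=3.0610  v^+=6.5438  a^+=5.1303
step 6: x_pred=6.2619  r=-10.2319  x^+=3.7960  v^+=2.7055  a^+=0.1420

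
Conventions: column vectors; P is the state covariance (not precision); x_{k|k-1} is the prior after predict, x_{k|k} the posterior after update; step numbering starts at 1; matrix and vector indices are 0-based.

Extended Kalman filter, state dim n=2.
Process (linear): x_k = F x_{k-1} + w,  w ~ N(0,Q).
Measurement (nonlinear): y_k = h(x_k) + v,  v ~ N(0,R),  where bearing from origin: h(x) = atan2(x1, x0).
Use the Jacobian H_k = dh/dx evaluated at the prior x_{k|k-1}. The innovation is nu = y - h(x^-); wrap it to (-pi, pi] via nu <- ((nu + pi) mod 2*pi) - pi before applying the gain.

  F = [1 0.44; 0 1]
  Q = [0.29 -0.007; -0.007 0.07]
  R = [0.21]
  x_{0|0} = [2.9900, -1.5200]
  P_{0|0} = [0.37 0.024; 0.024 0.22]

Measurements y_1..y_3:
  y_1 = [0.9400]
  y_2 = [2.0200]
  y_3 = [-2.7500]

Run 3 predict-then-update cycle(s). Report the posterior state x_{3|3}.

step 1: x^-=[2.3212, -1.5200]  P^-=[0.7237 0.1138; 0.1138 0.2900]  H_jac=[0.1974 0.3015]  S=[0.2781]  K=[0.6371; 0.3952]  nu=[1.5198]  x^+=[3.2895, -0.9194]  P^+=[0.6108 0.0438; 0.0438 0.2466]
step 2: x^-=[2.8850, -0.9194]  P^-=[0.9871 0.1453; 0.1453 0.3166]  H_jac=[0.1003 0.3147]  S=[0.2604]  K=[0.5556; 0.4384]  nu=[2.3285]  x^+=[4.1786, 0.1014]  P^+=[0.9067 0.0818; 0.0818 0.2665]
step 3: x^-=[4.2233, 0.1014]  P^-=[1.3203 0.1921; 0.1921 0.3365]  H_jac=[-0.0057 0.2366]  S=[0.2284]  K=[0.1662; 0.3439]  nu=[-2.7740]  x^+=[3.7622, -0.8526]  P^+=[1.3140 0.1790; 0.1790 0.3095]

x_post = [3.7622, -0.8526]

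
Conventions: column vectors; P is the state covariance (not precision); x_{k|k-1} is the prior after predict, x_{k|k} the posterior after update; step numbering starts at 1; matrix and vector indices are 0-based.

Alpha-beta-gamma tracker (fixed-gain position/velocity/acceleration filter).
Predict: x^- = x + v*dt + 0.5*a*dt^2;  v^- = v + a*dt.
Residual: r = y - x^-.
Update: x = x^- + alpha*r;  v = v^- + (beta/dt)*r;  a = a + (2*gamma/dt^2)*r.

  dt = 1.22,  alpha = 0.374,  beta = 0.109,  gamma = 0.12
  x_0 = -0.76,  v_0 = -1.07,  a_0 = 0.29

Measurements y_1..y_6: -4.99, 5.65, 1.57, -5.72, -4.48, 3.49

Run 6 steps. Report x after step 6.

x_post = 2.7645

step 1: x_pred=-1.8496  r=-3.1404  x^+=-3.0241  v^+=-0.9968  a^+=-0.2164
step 2: x_pred=-4.4012  r=10.0512  x^+=-0.6421  v^+=-0.3627  a^+=1.4043
step 3: x_pred=-0.0395  r=1.6095  x^+=0.5625  v^+=1.4943  a^+=1.6639
step 4: x_pred=3.6238  r=-9.3438  x^+=0.1292  v^+=2.6895  a^+=0.1572
step 5: x_pred=3.5274  r=-8.0074  x^+=0.5326  v^+=2.1658  a^+=-1.1340
step 6: x_pred=2.3310  r=1.1590  x^+=2.7645  v^+=0.8860  a^+=-0.9471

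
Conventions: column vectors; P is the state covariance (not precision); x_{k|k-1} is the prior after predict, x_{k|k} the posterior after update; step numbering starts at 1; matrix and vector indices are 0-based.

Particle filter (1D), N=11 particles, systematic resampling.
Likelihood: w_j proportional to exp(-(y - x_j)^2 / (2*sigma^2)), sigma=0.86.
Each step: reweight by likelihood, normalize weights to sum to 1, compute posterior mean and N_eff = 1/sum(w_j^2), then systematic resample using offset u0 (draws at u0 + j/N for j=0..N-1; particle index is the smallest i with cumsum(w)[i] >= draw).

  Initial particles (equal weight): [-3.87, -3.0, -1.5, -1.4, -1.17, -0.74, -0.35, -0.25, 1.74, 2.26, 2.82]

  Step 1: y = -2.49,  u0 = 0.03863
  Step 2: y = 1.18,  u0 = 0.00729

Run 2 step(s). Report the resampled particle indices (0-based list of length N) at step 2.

resampled_idx = [5, 6, 8, 9, 9, 10, 10, 10, 10, 10, 10]

step 1: w=[0.1065, 0.3237, 0.1990, 0.1729, 0.1188, 0.0487, 0.0175, 0.0130, 0.0000, 0.0000, 0.0000]  mean=-2.1082  Neff=4.9367  idx=[0, 1, 1, 1, 1, 2, 2, 3, 3, 4, 5]
step 2: w=[0.0000, 0.0001, 0.0001, 0.0001, 0.0001, 0.0539, 0.0539, 0.0769, 0.0769, 0.1655, 0.5727]  mean=-0.9951  Neff=2.6809  idx=[5, 6, 8, 9, 9, 10, 10, 10, 10, 10, 10]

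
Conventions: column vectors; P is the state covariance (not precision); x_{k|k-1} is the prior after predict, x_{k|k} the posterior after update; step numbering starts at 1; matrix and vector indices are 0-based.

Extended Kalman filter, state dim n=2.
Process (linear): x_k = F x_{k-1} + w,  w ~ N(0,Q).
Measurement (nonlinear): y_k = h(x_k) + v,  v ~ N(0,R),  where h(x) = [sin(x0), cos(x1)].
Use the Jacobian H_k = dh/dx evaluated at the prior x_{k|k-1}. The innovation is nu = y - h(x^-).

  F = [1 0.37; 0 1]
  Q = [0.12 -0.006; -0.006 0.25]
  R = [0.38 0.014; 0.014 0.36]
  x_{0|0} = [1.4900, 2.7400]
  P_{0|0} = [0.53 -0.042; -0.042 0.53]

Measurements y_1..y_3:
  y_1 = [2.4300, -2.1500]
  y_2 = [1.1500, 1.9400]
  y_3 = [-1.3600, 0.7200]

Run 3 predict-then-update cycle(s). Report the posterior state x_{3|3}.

x_post = [4.5672, 5.1965]

step 1: x^-=[2.5038, 2.7400]  P^-=[0.6915 0.1481; 0.1481 0.7800]  H_jac=[-0.8034 0.0000; 0.0000 -0.3909]  S=[0.8263 0.0605; 0.0605 0.4792]  K=[-0.6696 -0.0362; -0.0983 -0.6239]  nu=[1.8346, -1.2296]  x^+=[1.3199, 3.3267]  P^+=[0.3174 0.0574; 0.0574 0.5781]
step 2: x^-=[2.5507, 3.3267]  P^-=[0.5590 0.2653; 0.2653 0.8281]  H_jac=[-0.8305 0.0000; 0.0000 0.1841]  S=[0.7655 -0.0266; -0.0266 0.3881]  K=[-0.6035 0.0845; -0.2748 0.3740]  nu=[0.5929, 2.9229]  x^+=[2.4400, 4.2570]  P^+=[0.2747 0.1194; 0.1194 0.7105]
step 3: x^-=[4.0151, 4.2570]  P^-=[0.5804 0.3763; 0.3763 0.9605]  H_jac=[-0.6421 0.0000; 0.0000 0.8981]  S=[0.6193 -0.2030; -0.2030 1.1347]  K=[-0.5355 0.2020; -0.1498 0.7334]  nu=[-0.5934, 1.1598]  x^+=[4.5672, 5.1965]  P^+=[0.3125 0.0726; 0.0726 0.2917]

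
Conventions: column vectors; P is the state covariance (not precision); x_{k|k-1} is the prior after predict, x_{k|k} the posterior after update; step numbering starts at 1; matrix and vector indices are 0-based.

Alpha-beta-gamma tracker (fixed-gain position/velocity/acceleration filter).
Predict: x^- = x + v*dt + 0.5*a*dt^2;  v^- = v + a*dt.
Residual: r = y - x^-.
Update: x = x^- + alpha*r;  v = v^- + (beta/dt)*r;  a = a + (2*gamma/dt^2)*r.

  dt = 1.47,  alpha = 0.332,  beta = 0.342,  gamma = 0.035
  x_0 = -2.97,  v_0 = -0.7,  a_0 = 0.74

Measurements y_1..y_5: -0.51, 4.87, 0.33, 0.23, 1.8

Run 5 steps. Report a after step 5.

step 1: x_pred=-3.1995  r=2.6895  x^+=-2.3066  v^+=1.0135  a^+=0.8271
step 2: x_pred=0.0770  r=4.7930  x^+=1.6683  v^+=3.3445  a^+=0.9824
step 3: x_pred=7.6461  r=-7.3161  x^+=5.2171  v^+=3.0865  a^+=0.7454
step 4: x_pred=10.5597  r=-10.3297  x^+=7.1302  v^+=1.7790  a^+=0.4108
step 5: x_pred=10.1892  r=-8.3892  x^+=7.4040  v^+=0.4311  a^+=0.1390

a_post = 0.1390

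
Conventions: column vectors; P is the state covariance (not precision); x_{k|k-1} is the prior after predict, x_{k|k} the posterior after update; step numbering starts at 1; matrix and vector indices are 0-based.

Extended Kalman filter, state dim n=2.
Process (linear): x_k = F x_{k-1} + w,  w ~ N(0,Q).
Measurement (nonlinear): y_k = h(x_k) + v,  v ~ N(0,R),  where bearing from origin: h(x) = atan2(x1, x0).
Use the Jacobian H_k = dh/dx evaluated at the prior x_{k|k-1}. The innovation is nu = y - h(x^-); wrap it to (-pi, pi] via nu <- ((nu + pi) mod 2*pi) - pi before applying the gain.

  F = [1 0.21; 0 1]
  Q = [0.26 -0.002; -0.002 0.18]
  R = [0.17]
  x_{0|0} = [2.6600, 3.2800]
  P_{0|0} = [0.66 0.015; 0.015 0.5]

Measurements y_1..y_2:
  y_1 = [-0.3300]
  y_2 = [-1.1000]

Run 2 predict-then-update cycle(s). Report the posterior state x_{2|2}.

step 1: x^-=[3.3488, 3.2800]  P^-=[0.9484 0.1180; 0.1180 0.6800]  H_jac=[-0.1493 0.1524]  S=[0.2016]  K=[-0.6131; 0.4268]  nu=[-1.1050]  x^+=[4.0263, 2.8084]  P^+=[0.8726 0.1707; 0.1707 0.6433]
step 2: x^-=[4.6161, 2.8084]  P^-=[1.2327 0.3038; 0.3038 0.8233]  H_jac=[-0.0962 0.1581]  S=[0.1927]  K=[-0.3659; 0.5237]  nu=[-1.6466]  x^+=[5.2186, 1.9461]  P^+=[1.2068 0.3408; 0.3408 0.7704]

x_post = [5.2186, 1.9461]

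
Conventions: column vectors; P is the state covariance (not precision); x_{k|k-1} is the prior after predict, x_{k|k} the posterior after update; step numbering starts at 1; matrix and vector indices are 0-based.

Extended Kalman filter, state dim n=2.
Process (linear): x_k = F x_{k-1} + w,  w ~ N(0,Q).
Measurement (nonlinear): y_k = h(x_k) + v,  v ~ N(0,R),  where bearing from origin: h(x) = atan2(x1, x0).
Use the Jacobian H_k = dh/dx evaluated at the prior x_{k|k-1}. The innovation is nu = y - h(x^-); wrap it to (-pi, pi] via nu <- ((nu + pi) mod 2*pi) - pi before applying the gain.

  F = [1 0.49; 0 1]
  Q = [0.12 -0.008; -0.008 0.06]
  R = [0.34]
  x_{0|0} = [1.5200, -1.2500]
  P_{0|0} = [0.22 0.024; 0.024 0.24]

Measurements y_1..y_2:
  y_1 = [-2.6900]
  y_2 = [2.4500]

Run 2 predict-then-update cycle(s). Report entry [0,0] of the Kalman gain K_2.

K[0,0] = 0.4597

step 1: x^-=[0.9075, -1.2500]  P^-=[0.4211 0.1336; 0.1336 0.3000]  H_jac=[0.5239 0.3803]  S=[0.5522]  K=[0.4915; 0.3334]  nu=[-1.7472]  x^+=[0.0487, -1.8324]  P^+=[0.2877 0.0431; 0.0431 0.2386]
step 2: x^-=[-0.8492, -1.8324]  P^-=[0.5073 0.1520; 0.1520 0.2986]  H_jac=[0.4492 -0.2082]  S=[0.4269]  K=[0.4597; 0.0144]  nu=[-1.8284]  x^+=[-1.6897, -1.8587]  P^+=[0.4171 0.1492; 0.1492 0.2985]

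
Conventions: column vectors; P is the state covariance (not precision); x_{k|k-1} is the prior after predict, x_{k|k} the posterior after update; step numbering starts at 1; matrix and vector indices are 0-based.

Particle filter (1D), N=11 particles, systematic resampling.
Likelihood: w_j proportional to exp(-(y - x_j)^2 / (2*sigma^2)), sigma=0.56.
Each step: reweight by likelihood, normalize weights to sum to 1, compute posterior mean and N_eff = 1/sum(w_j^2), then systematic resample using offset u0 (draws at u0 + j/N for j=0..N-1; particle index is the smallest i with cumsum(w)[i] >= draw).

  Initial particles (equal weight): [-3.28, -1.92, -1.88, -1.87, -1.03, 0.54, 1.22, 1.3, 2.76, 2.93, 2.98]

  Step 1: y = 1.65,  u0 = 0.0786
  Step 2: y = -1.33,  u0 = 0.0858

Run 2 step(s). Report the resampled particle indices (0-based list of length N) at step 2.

resampled_idx = [0, 1, 1, 2, 3, 3, 4, 5, 6, 7, 8]

step 1: w=[0.0000, 0.0000, 0.0000, 0.0000, 0.0000, 0.0708, 0.3760, 0.4153, 0.0708, 0.0370, 0.0301]  mean=1.4304  Neff=3.0663  idx=[6, 6, 6, 6, 6, 7, 7, 7, 7, 8, 10]
step 2: w=[0.1415, 0.1415, 0.1415, 0.1415, 0.1415, 0.0731, 0.0731, 0.0731, 0.0731, 0.0000, 0.0000]  mean=1.2434  Neff=8.2293  idx=[0, 1, 1, 2, 3, 3, 4, 5, 6, 7, 8]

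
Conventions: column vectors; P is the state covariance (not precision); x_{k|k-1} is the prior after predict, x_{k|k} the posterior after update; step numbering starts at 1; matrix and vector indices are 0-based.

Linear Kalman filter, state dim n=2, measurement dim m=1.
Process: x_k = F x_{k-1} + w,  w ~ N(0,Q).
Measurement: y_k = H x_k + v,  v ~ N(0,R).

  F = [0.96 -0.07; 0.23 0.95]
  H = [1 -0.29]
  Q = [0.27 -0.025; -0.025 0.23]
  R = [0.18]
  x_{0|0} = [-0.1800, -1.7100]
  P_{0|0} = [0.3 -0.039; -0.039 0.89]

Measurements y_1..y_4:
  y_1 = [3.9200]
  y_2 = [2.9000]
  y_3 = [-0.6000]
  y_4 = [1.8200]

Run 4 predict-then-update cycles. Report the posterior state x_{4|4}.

x_post = [1.1323, -0.9394]

step 1: x^-=[-0.0531, -1.6659]  P^-=[0.5561 -0.0529; -0.0529 1.0321]  S=[0.8536]  K=[0.6695; -0.4126]  nu=[3.4900]  x^+=[2.2833, -3.1059]  P^+=[0.1735 0.1829; 0.1829 0.8867]
step 2: x^-=[2.4094, -2.4254]  P^-=[0.4097 0.1182; 0.1182 1.1194]  S=[0.6153]  K=[0.6102; -0.3355]  nu=[-0.2128]  x^+=[2.2796, -2.3541]  P^+=[0.1806 0.2441; 0.2441 1.0501]
step 3: x^-=[2.3532, -1.7120]  P^-=[0.4088 0.1638; 0.1638 1.2940]  S=[0.6026]  K=[0.5995; -0.3509]  nu=[-3.4497]  x^+=[0.2849, -0.5015]  P^+=[0.1922 0.2906; 0.2906 1.2198]
step 4: x^-=[0.3086, -0.4109]  P^-=[0.4140 0.1966; 0.1966 1.4680]  S=[0.6034]  K=[0.5916; -0.3796]  nu=[1.3922]  x^+=[1.1323, -0.9394]  P^+=[0.2028 0.3322; 0.3322 1.3810]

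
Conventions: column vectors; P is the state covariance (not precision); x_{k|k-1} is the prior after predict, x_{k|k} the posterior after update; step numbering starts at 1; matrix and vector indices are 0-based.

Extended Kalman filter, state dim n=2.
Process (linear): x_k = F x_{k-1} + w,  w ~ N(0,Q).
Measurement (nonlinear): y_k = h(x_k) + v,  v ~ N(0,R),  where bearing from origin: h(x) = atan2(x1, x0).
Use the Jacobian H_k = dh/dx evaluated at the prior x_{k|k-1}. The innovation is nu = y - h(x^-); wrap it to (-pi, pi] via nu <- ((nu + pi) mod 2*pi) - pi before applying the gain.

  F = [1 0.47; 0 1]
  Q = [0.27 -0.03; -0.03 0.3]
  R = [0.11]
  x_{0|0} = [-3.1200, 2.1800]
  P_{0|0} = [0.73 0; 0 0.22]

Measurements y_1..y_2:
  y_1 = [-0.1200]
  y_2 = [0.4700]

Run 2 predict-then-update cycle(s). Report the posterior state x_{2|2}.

step 1: x^-=[-2.0954, 2.1800]  P^-=[1.0486 0.0734; 0.0734 0.5200]  H_jac=[-0.2384 -0.2292]  S=[0.2049]  K=[-1.3020; -0.6669]  nu=[-2.4564]  x^+=[1.1029, 3.8181]  P^+=[0.7012 -0.1045; -0.1045 0.4289]
step 2: x^-=[2.8974, 3.8181]  P^-=[0.9676 0.0670; 0.0670 0.7289]  H_jac=[-0.1662 0.1261]  S=[0.1455]  K=[-1.0471; 0.5552]  nu=[-0.4517]  x^+=[3.3703, 3.5674]  P^+=[0.8081 0.1516; 0.1516 0.6840]

x_post = [3.3703, 3.5674]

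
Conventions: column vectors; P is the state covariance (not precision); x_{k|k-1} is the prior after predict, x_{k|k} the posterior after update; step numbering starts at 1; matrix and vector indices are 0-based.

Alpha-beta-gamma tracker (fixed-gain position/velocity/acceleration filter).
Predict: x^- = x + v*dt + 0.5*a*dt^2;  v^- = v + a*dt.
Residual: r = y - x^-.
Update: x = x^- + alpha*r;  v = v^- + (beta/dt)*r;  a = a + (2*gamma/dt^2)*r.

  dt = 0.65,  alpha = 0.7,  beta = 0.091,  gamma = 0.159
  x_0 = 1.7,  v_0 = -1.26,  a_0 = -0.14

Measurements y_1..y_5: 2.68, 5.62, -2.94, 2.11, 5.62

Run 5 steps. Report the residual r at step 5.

resid = 3.7843

step 1: x_pred=0.8514  r=1.8286  x^+=2.1314  v^+=-1.0950  a^+=1.2363
step 2: x_pred=1.6808  r=3.9392  x^+=4.4383  v^+=0.2601  a^+=4.2012
step 3: x_pred=5.4948  r=-8.4348  x^+=-0.4096  v^+=1.8100  a^+=-2.1474
step 4: x_pred=0.3133  r=1.7967  x^+=1.5710  v^+=0.6657  a^+=-0.7951
step 5: x_pred=1.8357  r=3.7843  x^+=4.4847  v^+=0.6787  a^+=2.0532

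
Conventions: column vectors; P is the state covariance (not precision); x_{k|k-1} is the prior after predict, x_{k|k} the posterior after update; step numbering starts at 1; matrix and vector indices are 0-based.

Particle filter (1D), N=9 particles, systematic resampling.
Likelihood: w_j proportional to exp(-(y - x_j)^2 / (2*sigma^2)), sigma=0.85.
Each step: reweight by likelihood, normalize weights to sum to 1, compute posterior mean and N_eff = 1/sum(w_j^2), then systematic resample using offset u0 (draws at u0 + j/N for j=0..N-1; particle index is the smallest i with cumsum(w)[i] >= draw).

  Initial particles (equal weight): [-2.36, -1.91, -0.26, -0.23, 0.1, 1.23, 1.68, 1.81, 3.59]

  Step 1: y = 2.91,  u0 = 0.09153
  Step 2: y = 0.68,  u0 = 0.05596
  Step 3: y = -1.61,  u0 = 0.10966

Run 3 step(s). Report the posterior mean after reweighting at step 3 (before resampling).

post_mean = 1.7328

step 1: w=[0.0000, 0.0000, 0.0006, 0.0007, 0.0026, 0.0855, 0.2117, 0.2611, 0.4379]  mean=2.5055  Neff=3.2043  idx=[6, 6, 7, 7, 7, 8, 8, 8, 8]
step 2: w=[0.2222, 0.2222, 0.1835, 0.1835, 0.1835, 0.0013, 0.0013, 0.0013, 0.0013]  mean=1.7612  Neff=5.0053  idx=[0, 0, 1, 1, 2, 2, 3, 4, 4]
step 3: w=[0.1485, 0.1485, 0.1485, 0.1485, 0.0812, 0.0812, 0.0812, 0.0812, 0.0812]  mean=1.7328  Neff=8.2524  idx=[0, 1, 2, 2, 3, 4, 6, 7, 8]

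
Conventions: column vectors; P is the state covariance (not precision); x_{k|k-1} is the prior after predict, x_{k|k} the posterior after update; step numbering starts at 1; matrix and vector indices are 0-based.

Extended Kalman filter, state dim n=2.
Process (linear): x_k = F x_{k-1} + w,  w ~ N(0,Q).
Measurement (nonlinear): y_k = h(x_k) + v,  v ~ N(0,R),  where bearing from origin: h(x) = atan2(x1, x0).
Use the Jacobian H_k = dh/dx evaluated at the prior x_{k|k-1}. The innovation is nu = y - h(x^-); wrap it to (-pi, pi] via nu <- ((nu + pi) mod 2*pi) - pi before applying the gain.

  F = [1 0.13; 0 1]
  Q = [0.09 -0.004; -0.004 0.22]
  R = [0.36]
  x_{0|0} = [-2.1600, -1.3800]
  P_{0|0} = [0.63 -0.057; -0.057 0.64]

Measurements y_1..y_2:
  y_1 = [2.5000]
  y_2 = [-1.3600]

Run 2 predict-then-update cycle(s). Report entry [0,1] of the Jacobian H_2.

step 1: x^-=[-2.3394, -1.3800]  P^-=[0.7160 0.0222; 0.0222 0.8600]  H_jac=[0.1871 -0.3171]  S=[0.4689]  K=[0.2706; -0.5727]  nu=[-1.1745]  x^+=[-2.6573, -0.7073]  P^+=[0.6817 0.0949; 0.0949 0.7062]
step 2: x^-=[-2.7492, -0.7073]  P^-=[0.8083 0.1827; 0.1827 0.9262]  H_jac=[0.0878 -0.3412]  S=[0.4631]  K=[0.0186; -0.6477]  nu=[1.5298]  x^+=[-2.7207, -1.6981]  P^+=[0.8081 0.1883; 0.1883 0.7319]

H_jac[0,1] = -0.3412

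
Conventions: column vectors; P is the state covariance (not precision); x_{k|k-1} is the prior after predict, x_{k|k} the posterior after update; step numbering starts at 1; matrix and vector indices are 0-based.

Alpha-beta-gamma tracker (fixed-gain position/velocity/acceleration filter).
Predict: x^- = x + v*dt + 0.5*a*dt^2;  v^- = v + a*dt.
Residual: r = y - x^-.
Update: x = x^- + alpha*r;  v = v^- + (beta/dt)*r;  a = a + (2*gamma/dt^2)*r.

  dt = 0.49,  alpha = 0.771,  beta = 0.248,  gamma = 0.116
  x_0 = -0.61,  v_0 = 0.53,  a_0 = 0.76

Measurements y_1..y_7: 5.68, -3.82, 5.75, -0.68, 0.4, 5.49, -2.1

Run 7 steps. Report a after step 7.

step 1: x_pred=-0.2591  r=5.9391  x^+=4.3200  v^+=3.9083  a^+=6.4987
step 2: x_pred=7.0152  r=-10.8352  x^+=-1.3387  v^+=1.6087  a^+=-3.9709
step 3: x_pred=-1.0272  r=6.7772  x^+=4.1980  v^+=3.0930  a^+=2.5776
step 4: x_pred=6.0231  r=-6.7031  x^+=0.8550  v^+=0.9635  a^+=-3.8993
step 5: x_pred=0.8590  r=-0.4590  x^+=0.5051  v^+=-1.1795  a^+=-4.3428
step 6: x_pred=-0.5942  r=6.0842  x^+=4.0967  v^+=-0.2281  a^+=1.5361
step 7: x_pred=4.1693  r=-6.2693  x^+=-0.6643  v^+=-2.6485  a^+=-4.5217

a_post = -4.5217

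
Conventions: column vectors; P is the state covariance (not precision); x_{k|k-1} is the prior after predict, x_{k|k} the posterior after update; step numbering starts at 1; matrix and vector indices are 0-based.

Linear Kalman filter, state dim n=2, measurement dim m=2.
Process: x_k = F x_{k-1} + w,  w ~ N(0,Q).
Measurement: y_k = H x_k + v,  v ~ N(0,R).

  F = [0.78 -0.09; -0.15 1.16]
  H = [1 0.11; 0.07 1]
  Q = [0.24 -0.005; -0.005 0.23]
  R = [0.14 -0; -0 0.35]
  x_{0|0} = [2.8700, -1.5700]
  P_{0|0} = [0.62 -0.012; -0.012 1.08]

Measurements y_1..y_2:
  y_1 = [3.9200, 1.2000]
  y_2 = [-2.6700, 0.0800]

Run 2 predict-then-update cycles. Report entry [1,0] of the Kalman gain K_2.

K[1,0] = -0.0433

step 1: x^-=[2.3799, -2.2517]  P^-=[0.6276 -0.2013; -0.2013 1.7014]  S=[0.7439 0.0282; 0.0282 2.0263]  K=[0.8173 -0.0891; -0.0507 0.8334]  nu=[1.7878, 3.2851]  x^+=[3.5485, 0.3956]  P^+=[0.1188 -0.0395; -0.0395 0.2945]
step 2: x^-=[2.7322, -0.0734]  P^-=[0.3202 -0.0859; -0.0859 0.6426]  S=[0.4491 0.0065; 0.0065 0.9822]  K=[0.6930 -0.0693; -0.0433 0.6485]  nu=[-5.3941, -0.0379]  x^+=[-1.0032, 0.1357]  P^+=[0.1005 -0.0313; -0.0313 0.2292]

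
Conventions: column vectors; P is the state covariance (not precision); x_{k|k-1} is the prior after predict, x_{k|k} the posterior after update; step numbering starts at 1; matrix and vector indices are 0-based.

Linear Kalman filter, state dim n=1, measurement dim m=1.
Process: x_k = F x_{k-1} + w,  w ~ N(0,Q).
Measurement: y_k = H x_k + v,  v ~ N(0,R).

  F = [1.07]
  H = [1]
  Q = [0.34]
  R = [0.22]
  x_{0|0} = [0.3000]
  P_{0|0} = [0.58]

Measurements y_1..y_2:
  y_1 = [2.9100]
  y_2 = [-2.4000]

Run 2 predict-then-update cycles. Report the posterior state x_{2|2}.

step 1: x^-=[0.3210]  P^-=[1.0040]  S=[1.2240]  K=[0.8203]  nu=[2.5890]  x^+=[2.4447]  P^+=[0.1805]
step 2: x^-=[2.6158]  P^-=[0.5466]  S=[0.7666]  K=[0.7130]  nu=[-5.0158]  x^+=[-0.9606]  P^+=[0.1569]

x_post = [-0.9606]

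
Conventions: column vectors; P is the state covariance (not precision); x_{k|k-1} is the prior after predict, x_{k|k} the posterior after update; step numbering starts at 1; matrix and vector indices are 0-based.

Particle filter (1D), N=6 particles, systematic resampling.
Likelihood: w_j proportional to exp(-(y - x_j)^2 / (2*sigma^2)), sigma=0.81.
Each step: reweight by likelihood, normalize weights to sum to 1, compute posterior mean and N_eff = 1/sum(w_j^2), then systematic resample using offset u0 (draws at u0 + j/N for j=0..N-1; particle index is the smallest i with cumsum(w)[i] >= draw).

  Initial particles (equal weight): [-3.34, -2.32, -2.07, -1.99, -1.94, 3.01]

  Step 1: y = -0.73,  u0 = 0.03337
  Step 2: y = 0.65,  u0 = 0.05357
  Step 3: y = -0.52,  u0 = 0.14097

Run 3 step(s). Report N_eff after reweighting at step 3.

step 1: w=[0.0054, 0.1412, 0.2467, 0.2891, 0.3176, 0.0000]  mean=-2.0476  Neff=3.7697  idx=[1, 2, 2, 3, 4, 4]
step 2: w=[0.0476, 0.1407, 0.1407, 0.1950, 0.2380, 0.2380]  mean=-2.0044  Neff=5.1762  idx=[1, 2, 3, 4, 4, 5]
step 3: w=[0.1383, 0.1383, 0.1663, 0.1857, 0.1857, 0.1857]  mean=-1.9843  Neff=5.9048  idx=[1, 2, 3, 4, 4, 5]

N_eff = 5.9048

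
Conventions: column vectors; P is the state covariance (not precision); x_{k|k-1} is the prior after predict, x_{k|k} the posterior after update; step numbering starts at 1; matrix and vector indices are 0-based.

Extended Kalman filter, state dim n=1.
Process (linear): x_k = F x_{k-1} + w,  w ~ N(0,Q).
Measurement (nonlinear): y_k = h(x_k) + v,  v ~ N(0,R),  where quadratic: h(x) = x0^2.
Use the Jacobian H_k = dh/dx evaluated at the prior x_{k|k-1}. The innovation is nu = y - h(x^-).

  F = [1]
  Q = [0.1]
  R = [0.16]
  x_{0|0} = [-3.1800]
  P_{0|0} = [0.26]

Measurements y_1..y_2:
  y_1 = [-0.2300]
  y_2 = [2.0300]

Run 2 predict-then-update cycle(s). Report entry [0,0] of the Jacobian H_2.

step 1: x^-=[-3.1800]  P^-=[0.3600]  H_jac=[-6.3600]  S=[14.7219]  K=[-0.1555]  nu=[-10.3424]  x^+=[-1.5715]  P^+=[0.0039]
step 2: x^-=[-1.5715]  P^-=[0.1039]  H_jac=[-3.1430]  S=[1.1865]  K=[-0.2753]  nu=[-0.4396]  x^+=[-1.4505]  P^+=[0.0140]

H_jac[0,0] = -3.1430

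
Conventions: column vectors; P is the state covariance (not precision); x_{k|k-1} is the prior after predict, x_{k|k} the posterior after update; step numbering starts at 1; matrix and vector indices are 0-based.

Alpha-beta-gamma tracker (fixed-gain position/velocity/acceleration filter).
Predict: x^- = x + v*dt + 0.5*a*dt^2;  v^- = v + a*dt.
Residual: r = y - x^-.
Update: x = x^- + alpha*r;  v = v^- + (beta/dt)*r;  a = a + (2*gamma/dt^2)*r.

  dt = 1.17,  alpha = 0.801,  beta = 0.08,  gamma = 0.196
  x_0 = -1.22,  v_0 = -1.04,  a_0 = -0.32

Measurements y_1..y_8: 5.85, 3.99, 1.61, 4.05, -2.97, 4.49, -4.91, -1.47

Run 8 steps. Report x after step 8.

x_post = -3.6263

step 1: x_pred=-2.6558  r=8.5058  x^+=4.1573  v^+=-0.8328  a^+=2.1157
step 2: x_pred=4.6311  r=-0.6411  x^+=4.1176  v^+=1.5988  a^+=1.9322
step 3: x_pred=7.3106  r=-5.7006  x^+=2.7444  v^+=3.4696  a^+=0.2997
step 4: x_pred=7.0090  r=-2.9590  x^+=4.6388  v^+=3.6180  a^+=-0.5476
step 5: x_pred=8.4970  r=-11.4670  x^+=-0.6881  v^+=2.1932  a^+=-3.8313
step 6: x_pred=-0.7444  r=5.2344  x^+=3.4484  v^+=-1.9316  a^+=-2.3324
step 7: x_pred=-0.4080  r=-4.5020  x^+=-4.0141  v^+=-4.9683  a^+=-3.6216
step 8: x_pred=-12.3059  r=10.8359  x^+=-3.6263  v^+=-8.4647  a^+=-0.5186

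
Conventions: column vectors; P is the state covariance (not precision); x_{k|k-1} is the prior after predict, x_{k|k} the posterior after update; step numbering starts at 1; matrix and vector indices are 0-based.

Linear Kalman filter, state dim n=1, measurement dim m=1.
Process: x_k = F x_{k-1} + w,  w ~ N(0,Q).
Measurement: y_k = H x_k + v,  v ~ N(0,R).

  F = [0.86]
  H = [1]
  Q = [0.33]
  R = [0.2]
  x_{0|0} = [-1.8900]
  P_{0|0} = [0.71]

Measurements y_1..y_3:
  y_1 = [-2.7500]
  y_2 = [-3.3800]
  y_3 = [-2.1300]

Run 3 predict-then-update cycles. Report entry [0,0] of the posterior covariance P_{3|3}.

P_post[0,0] = 0.1367

step 1: x^-=[-1.6254]  P^-=[0.8551]  S=[1.0551]  K=[0.8104]  nu=[-1.1246]  x^+=[-2.5368]  P^+=[0.1621]
step 2: x^-=[-2.1817]  P^-=[0.4499]  S=[0.6499]  K=[0.6923]  nu=[-1.1983]  x^+=[-3.0112]  P^+=[0.1385]
step 3: x^-=[-2.5896]  P^-=[0.4324]  S=[0.6324]  K=[0.6837]  nu=[0.4596]  x^+=[-2.2754]  P^+=[0.1367]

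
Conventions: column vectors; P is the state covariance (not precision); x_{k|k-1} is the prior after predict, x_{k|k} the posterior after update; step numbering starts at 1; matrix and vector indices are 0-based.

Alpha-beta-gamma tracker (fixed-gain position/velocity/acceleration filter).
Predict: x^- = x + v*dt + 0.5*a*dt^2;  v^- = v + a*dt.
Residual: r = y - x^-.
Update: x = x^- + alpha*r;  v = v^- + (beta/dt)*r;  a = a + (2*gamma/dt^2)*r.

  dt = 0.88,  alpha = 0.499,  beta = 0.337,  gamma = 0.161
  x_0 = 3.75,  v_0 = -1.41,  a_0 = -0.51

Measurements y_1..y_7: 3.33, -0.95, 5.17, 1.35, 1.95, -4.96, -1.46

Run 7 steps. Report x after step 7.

x_post = -1.4114

step 1: x_pred=2.3117  r=1.0183  x^+=2.8198  v^+=-1.4688  a^+=-0.0866
step 2: x_pred=1.4937  r=-2.4437  x^+=0.2743  v^+=-2.4809  a^+=-1.1027
step 3: x_pred=-2.3358  r=7.5058  x^+=1.4096  v^+=-0.5769  a^+=2.0183
step 4: x_pred=1.6834  r=-0.3334  x^+=1.5170  v^+=1.0715  a^+=1.8796
step 5: x_pred=3.1878  r=-1.2378  x^+=2.5701  v^+=2.2516  a^+=1.3650
step 6: x_pred=5.0800  r=-10.0400  x^+=0.0701  v^+=-0.3921  a^+=-2.8097
step 7: x_pred=-1.3629  r=-0.0971  x^+=-1.4114  v^+=-2.9019  a^+=-2.8501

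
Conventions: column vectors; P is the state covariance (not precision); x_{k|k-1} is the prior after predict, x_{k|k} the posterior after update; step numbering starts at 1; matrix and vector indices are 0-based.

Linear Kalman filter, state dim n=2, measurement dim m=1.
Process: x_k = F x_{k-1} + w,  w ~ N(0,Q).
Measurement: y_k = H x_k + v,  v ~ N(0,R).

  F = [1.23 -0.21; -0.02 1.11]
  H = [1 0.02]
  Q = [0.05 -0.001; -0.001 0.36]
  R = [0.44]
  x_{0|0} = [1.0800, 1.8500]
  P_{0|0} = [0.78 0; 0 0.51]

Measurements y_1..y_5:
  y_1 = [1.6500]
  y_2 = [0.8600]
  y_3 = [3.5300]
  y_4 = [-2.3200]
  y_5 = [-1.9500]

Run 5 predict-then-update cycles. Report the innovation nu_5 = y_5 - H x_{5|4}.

innov = [-0.5845]

step 1: x^-=[0.9399, 2.0319]  P^-=[1.2526 -0.1391; -0.1391 0.9887]  S=[1.6874]  K=[0.7407; -0.0707]  nu=[0.6695]  x^+=[1.4357, 1.9846]  P^+=[0.3269 -0.0507; -0.0507 0.9802]
step 2: x^-=[1.3492, 2.1742]  P^-=[0.6140 -0.3070; -0.3070 1.5701]  S=[1.0423]  K=[0.5832; -0.2644]  nu=[-0.5327]  x^+=[1.0386, 2.3150]  P^+=[0.2595 -0.1463; -0.1463 1.4973]
step 3: x^-=[0.7913, 2.5489]  P^-=[0.5842 -0.5567; -0.5567 2.2114]  S=[1.0028]  K=[0.5715; -0.5111]  nu=[2.6877]  x^+=[2.3272, 1.1753]  P^+=[0.2567 -0.2639; -0.2639 1.9495]
step 4: x^-=[2.6157, 1.2580]  P^-=[0.6607 -0.8231; -0.8231 2.7738]  S=[1.0689]  K=[0.6027; -0.7182]  nu=[-4.9608]  x^+=[-0.3743, 4.8207]  P^+=[0.2724 -0.3604; -0.3604 2.2225]
step 5: x^-=[-1.4727, 5.3585]  P^-=[0.7463 -1.0194; -1.0194 3.1145]  S=[1.1468]  K=[0.6330; -0.8346]  nu=[-0.5845]  x^+=[-1.8427, 5.8463]  P^+=[0.2868 -0.4135; -0.4135 2.3157]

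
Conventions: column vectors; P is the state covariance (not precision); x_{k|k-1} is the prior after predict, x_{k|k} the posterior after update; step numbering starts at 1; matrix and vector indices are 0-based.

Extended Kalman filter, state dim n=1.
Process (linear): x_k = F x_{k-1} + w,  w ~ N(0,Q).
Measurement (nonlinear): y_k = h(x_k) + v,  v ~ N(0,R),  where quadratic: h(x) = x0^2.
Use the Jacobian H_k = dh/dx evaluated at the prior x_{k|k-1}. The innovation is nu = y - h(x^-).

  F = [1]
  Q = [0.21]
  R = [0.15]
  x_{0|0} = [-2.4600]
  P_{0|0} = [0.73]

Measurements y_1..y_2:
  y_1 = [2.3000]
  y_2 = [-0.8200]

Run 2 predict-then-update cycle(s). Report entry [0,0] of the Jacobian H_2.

step 1: x^-=[-2.4600]  P^-=[0.9400]  H_jac=[-4.9200]  S=[22.9040]  K=[-0.2019]  nu=[-3.7516]  x^+=[-1.7025]  P^+=[0.0062]
step 2: x^-=[-1.7025]  P^-=[0.2162]  H_jac=[-3.4049]  S=[2.6560]  K=[-0.2771]  nu=[-3.7184]  x^+=[-0.6721]  P^+=[0.0122]

H_jac[0,0] = -3.4049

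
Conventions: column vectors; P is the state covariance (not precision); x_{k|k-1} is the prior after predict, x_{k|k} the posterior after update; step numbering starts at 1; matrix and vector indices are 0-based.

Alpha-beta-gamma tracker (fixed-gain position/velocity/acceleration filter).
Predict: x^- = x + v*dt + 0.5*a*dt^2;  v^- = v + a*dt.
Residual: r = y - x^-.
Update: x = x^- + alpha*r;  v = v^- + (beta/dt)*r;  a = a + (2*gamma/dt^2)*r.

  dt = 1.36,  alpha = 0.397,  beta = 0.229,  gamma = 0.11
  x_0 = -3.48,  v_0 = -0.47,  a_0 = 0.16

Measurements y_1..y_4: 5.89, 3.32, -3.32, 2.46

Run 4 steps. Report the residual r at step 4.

resid = -5.6452

step 1: x_pred=-3.9712  r=9.8612  x^+=-0.0563  v^+=1.4081  a^+=1.3329
step 2: x_pred=3.0913  r=0.2287  x^+=3.1821  v^+=3.2594  a^+=1.3601
step 3: x_pred=8.8727  r=-12.1927  x^+=4.0322  v^+=3.0561  a^+=-0.0901
step 4: x_pred=8.1052  r=-5.6452  x^+=5.8640  v^+=1.9830  a^+=-0.7616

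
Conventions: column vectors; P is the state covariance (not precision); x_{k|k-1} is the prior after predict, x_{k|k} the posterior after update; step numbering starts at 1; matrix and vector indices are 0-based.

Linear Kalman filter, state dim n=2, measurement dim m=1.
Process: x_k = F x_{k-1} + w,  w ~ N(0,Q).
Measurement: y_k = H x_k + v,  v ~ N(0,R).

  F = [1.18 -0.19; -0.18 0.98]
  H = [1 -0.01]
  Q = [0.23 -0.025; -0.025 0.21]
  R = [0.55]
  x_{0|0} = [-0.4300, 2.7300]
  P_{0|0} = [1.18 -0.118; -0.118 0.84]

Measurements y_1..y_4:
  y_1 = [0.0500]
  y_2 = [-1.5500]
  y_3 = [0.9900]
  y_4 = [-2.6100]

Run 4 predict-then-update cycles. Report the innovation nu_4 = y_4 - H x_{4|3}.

step 1: x^-=[-1.0261, 2.7528]  P^-=[1.9563 -0.5725; -0.5725 1.0966]  S=[2.5178]  K=[0.7792; -0.2317]  nu=[1.1036]  x^+=[-0.1661, 2.4970]  P^+=[0.4274 -0.1178; -0.1178 0.9614]
step 2: x^-=[-0.6704, 2.4770]  P^-=[0.9127 -0.4351; -0.4351 1.1887]  S=[1.4715]  K=[0.6232; -0.3038]  nu=[-0.8548]  x^+=[-1.2031, 2.7366]  P^+=[0.3412 -0.1565; -0.1565 1.0530]
step 3: x^-=[-1.9397, 2.8985]  P^-=[0.8133 -0.4799; -0.4799 1.2875]  S=[1.3730]  K=[0.5958; -0.3589]  nu=[2.9587]  x^+=[-0.1768, 1.8366]  P^+=[0.3258 -0.1863; -0.1863 1.1107]
step 4: x^-=[-0.5576, 1.8317]  P^-=[0.8073 -0.5228; -0.5228 1.3530]  S=[1.3679]  K=[0.5940; -0.3921]  nu=[-2.0341]  x^+=[-1.7659, 2.6292]  P^+=[0.3247 -0.2042; -0.2042 1.1427]

innov = [-2.0341]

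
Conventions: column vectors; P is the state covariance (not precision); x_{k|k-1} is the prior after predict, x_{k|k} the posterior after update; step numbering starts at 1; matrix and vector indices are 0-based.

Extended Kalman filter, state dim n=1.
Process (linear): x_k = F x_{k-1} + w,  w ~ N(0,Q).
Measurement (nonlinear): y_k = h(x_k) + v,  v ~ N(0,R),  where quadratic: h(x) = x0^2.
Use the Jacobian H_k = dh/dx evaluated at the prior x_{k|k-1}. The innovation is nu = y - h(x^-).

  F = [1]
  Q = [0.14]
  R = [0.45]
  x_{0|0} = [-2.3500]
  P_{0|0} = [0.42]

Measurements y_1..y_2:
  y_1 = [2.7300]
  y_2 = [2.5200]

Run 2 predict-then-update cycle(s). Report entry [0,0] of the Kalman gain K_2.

step 1: x^-=[-2.3500]  P^-=[0.5600]  H_jac=[-4.7000]  S=[12.8204]  K=[-0.2053]  nu=[-2.7925]  x^+=[-1.7767]  P^+=[0.0197]
step 2: x^-=[-1.7767]  P^-=[0.1597]  H_jac=[-3.5534]  S=[2.4659]  K=[-0.2301]  nu=[-0.6367]  x^+=[-1.6302]  P^+=[0.0291]

K[0,0] = -0.2301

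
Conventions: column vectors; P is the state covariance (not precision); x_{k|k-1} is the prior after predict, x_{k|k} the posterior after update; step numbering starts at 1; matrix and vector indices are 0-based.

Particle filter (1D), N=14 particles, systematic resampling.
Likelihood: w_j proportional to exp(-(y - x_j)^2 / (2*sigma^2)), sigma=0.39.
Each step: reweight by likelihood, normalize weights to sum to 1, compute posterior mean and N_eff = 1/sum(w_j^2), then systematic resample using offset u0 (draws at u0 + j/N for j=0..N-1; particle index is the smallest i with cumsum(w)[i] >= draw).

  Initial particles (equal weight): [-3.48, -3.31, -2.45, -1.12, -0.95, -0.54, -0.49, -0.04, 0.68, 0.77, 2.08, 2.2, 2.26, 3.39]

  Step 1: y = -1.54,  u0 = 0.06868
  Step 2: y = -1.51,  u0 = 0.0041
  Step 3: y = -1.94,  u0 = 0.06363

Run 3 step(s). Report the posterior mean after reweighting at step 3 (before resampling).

post_mean = -1.1047

step 1: w=[0.0000, 0.0000, 0.0652, 0.5551, 0.3157, 0.0370, 0.0264, 0.0006, 0.0000, 0.0000, 0.0000, 0.0000, 0.0000, 0.0000]  mean=-1.1143  Neff=2.4151  idx=[3, 3, 3, 3, 3, 3, 3, 3, 4, 4, 4, 4, 4, 6]
step 2: w=[0.0910, 0.0910, 0.0910, 0.0910, 0.0910, 0.0910, 0.0910, 0.0910, 0.0535, 0.0535, 0.0535, 0.0535, 0.0535, 0.0049]  mean=-1.0714  Neff=12.4202  idx=[0, 0, 1, 2, 3, 3, 4, 5, 6, 7, 7, 9, 10, 11]
step 3: w=[0.0827, 0.0827, 0.0827, 0.0827, 0.0827, 0.0827, 0.0827, 0.0827, 0.0827, 0.0827, 0.0827, 0.0301, 0.0301, 0.0301]  mean=-1.1047  Neff=12.8275  idx=[0, 1, 2, 3, 4, 5, 5, 6, 7, 8, 9, 10, 11, 13]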